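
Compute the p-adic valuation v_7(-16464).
v_7(-16464) = 3

v_7(n) is the largest exponent k such that 7^k divides n. Factor out: -16464 = -7^3 · 48. (Sign doesn't affect v_p.) So v_7(-16464) = 3.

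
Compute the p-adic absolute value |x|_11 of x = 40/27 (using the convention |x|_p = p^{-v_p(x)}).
|40/27|_11 = 1

Step 1 — compute v_11(x) by factoring powers of 11 out of the numerator and denominator: v_11(40/27) = 0. Step 2 — apply |x|_p = p^{-v_p(x)} = 11^{0} = 1.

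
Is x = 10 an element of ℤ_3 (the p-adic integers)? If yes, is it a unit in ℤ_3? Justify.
x ∈ ℤ_3^× (unit); v_3(x) = 0

ℤ_3 = {x ∈ ℚ_3 : v_3(x) ≥ 0} and ℤ_3^× = {x ∈ ℤ_3 : v_3(x) = 0}. Here v_3(10) = v_3(num) − v_3(den) = 0; compare against these criteria.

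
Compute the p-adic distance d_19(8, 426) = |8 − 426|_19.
d_19(8, 426) = 1/19

Step 1 — x − y = 8 − 426 = -418. Step 2 — v_19(-418) = 1 (factor: -418 = −(19^1 · 22); the sign does not affect v_p). Step 3 — |x − y|_19 = 19^{-1} = 1/19.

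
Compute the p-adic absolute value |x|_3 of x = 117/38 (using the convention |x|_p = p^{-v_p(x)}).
|117/38|_3 = 1/9

Step 1 — compute v_3(x) by factoring powers of 3 out of the numerator and denominator: v_3(117/38) = 2. Step 2 — apply |x|_p = p^{-v_p(x)} = 3^{-2} = 1/9.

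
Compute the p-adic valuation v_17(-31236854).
v_17(-31236854) = 5

v_17(n) is the largest exponent k such that 17^k divides n. Factor out: -31236854 = -17^5 · 22. (Sign doesn't affect v_p.) So v_17(-31236854) = 5.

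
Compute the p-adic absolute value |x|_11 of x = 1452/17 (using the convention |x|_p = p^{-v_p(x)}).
|1452/17|_11 = 1/121

Step 1 — compute v_11(x) by factoring powers of 11 out of the numerator and denominator: v_11(1452/17) = 2. Step 2 — apply |x|_p = p^{-v_p(x)} = 11^{-2} = 1/121.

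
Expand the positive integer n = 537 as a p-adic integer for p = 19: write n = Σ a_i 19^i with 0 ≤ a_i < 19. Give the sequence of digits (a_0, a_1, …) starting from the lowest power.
(a_0, a_1, …) = (5, 9, 1)

Repeated division by 19 gives the digits low-to-high: 537 = 5 + 9·19^1 + 1·19^2. Digit sequence: (5, 9, 1).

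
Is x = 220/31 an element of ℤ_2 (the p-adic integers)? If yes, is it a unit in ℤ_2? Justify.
x ∈ ℤ_2 but not a unit; v_2(x) = 2 > 0

ℤ_2 = {x ∈ ℚ_2 : v_2(x) ≥ 0} and ℤ_2^× = {x ∈ ℤ_2 : v_2(x) = 0}. Here v_2(220/31) = v_2(num) − v_2(den) = 2; compare against these criteria.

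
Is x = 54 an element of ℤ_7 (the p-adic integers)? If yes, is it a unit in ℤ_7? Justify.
x ∈ ℤ_7^× (unit); v_7(x) = 0

ℤ_7 = {x ∈ ℚ_7 : v_7(x) ≥ 0} and ℤ_7^× = {x ∈ ℤ_7 : v_7(x) = 0}. Here v_7(54) = v_7(num) − v_7(den) = 0; compare against these criteria.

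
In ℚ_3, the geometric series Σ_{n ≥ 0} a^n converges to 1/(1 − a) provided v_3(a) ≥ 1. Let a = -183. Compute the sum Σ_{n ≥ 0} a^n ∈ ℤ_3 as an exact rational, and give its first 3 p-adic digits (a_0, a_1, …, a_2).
Σ a^n = 1/(1 − a) = 1/184;  first 3 digits = (1, 2, 1)

v_3(a) = 1 ≥ 1, so the series converges in ℤ_3 to 1/(1 − a) = 1/(1 − (-183)) = 1/184. Expand this rational in ℤ_3: compute digits iteratively via d_i = x_i mod 3, x_{i+1} = (x_i − d_i)/3. The first 3 digits are (1, 2, 1).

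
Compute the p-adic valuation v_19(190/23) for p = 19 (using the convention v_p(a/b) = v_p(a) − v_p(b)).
v_19(190/23) = 1

Factor powers of 19 from the numerator and denominator of the reduced fraction: 190 = 19^1 · 10 and 23 = 19^0 · 23. Apply v_p(a/b) = v_p(a) − v_p(b): v_19(190/23) = 1 − 0 = 1.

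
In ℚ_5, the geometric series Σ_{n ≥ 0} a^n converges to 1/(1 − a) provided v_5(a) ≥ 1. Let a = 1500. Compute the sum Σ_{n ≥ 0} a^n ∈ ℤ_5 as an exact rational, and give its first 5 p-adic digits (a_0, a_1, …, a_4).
Σ a^n = 1/(1 − a) = -1/1499;  first 5 digits = (1, 0, 0, 2, 2)

v_5(a) = 3 ≥ 1, so the series converges in ℤ_5 to 1/(1 − a) = 1/(1 − 1500) = -1/1499. Expand this rational in ℤ_5: compute digits iteratively via d_i = x_i mod 5, x_{i+1} = (x_i − d_i)/5. The first 5 digits are (1, 0, 0, 2, 2).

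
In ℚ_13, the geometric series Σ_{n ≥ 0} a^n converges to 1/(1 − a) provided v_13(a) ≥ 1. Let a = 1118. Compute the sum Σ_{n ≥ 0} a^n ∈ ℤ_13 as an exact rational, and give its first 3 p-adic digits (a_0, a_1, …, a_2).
Σ a^n = 1/(1 − a) = -1/1117;  first 3 digits = (1, 8, 5)

v_13(a) = 1 ≥ 1, so the series converges in ℤ_13 to 1/(1 − a) = 1/(1 − 1118) = -1/1117. Expand this rational in ℤ_13: compute digits iteratively via d_i = x_i mod 13, x_{i+1} = (x_i − d_i)/13. The first 3 digits are (1, 8, 5).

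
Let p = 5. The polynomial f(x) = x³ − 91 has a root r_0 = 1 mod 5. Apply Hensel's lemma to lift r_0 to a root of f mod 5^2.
r_1 = 6 (mod 25)

Hensel: r_{i+1} = r_i − f(r_i)/f′(r_i) mod 5^{i+2}, where f′(x) = 3x². Iterate:
  r_0 = 1 (mod 5)
  r_1 = 6 (mod 25)
Final: r = 6 with f(r) ≡ 0 mod 5^2.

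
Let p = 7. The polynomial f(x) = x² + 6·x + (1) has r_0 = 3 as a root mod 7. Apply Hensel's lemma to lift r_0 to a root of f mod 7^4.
r_3 = 1928 (mod 2401)

Hensel: r_{i+1} = r_i − f(r_i)·(f′(r_i))^{-1} mod 7^{i+2}, f′(x) = 2x + 6. Iterate:
  r_0 = 3 (mod 7)
  r_1 = 17 (mod 49)
  r_2 = 213 (mod 343)
  r_3 = 1928 (mod 2401)
Final: r = 1928 satisfies f(r) ≡ 0 mod 7^4.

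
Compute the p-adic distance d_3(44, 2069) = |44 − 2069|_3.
d_3(44, 2069) = 1/81

Step 1 — x − y = 44 − 2069 = -2025. Step 2 — v_3(-2025) = 4 (factor: -2025 = −(3^4 · 25); the sign does not affect v_p). Step 3 — |x − y|_3 = 3^{-4} = 1/81.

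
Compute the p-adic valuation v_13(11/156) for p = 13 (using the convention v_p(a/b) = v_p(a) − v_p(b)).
v_13(11/156) = -1

Factor powers of 13 from the numerator and denominator of the reduced fraction: 11 = 13^0 · 11 and 156 = 13^1 · 12. Apply v_p(a/b) = v_p(a) − v_p(b): v_13(11/156) = 0 − 1 = -1.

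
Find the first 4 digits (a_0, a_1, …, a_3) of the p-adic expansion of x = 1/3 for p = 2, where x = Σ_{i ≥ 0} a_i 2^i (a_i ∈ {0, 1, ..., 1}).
(a_0, …, a_3) = (1, 1, 0, 1)

v_2(1/3) = 0 (numerator and denominator both coprime to 2), so x ∈ ℤ_2^×. Compute digits iteratively via a_i = x_i mod 2, x_{i+1} = (x_i − a_i)/2, with x_0 = x:
  x_0 = 1/3;  a_0 = 1;  x_1 = (x_0 − 1)/2 = -1/3
  x_1 = -1/3;  a_1 = 1;  x_2 = (x_1 − 1)/2 = -2/3
  x_2 = -2/3;  a_2 = 0;  x_3 = (x_2 − 0)/2 = -1/3
  x_3 = -1/3;  a_3 = 1;  x_4 = (x_3 − 1)/2 = -2/3
Digits: (1, 1, 0, 1).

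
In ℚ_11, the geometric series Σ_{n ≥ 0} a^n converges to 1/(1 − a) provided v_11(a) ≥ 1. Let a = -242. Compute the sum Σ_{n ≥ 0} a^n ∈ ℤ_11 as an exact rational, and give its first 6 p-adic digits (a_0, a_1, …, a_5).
Σ a^n = 1/(1 − a) = 1/243;  first 6 digits = (1, 0, 9, 10, 3, 0)

v_11(a) = 2 ≥ 1, so the series converges in ℤ_11 to 1/(1 − a) = 1/(1 − (-242)) = 1/243. Expand this rational in ℤ_11: compute digits iteratively via d_i = x_i mod 11, x_{i+1} = (x_i − d_i)/11. The first 6 digits are (1, 0, 9, 10, 3, 0).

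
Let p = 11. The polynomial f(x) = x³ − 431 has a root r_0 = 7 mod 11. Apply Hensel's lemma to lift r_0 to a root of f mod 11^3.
r_2 = 29 (mod 1331)

Hensel: r_{i+1} = r_i − f(r_i)/f′(r_i) mod 11^{i+2}, where f′(x) = 3x². Iterate:
  r_0 = 7 (mod 11)
  r_1 = 29 (mod 121)
  r_2 = 29 (mod 1331)
Final: r = 29 with f(r) ≡ 0 mod 11^3.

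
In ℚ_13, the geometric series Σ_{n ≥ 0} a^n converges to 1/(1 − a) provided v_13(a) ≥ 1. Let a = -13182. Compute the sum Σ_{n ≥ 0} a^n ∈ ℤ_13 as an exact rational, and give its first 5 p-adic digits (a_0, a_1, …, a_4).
Σ a^n = 1/(1 − a) = 1/13183;  first 5 digits = (1, 0, 0, 7, 12)

v_13(a) = 3 ≥ 1, so the series converges in ℤ_13 to 1/(1 − a) = 1/(1 − (-13182)) = 1/13183. Expand this rational in ℤ_13: compute digits iteratively via d_i = x_i mod 13, x_{i+1} = (x_i − d_i)/13. The first 5 digits are (1, 0, 0, 7, 12).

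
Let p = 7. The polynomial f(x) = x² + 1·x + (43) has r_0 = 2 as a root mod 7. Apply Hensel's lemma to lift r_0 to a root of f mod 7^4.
r_3 = 1913 (mod 2401)

Hensel: r_{i+1} = r_i − f(r_i)·(f′(r_i))^{-1} mod 7^{i+2}, f′(x) = 2x + 1. Iterate:
  r_0 = 2 (mod 7)
  r_1 = 2 (mod 49)
  r_2 = 198 (mod 343)
  r_3 = 1913 (mod 2401)
Final: r = 1913 satisfies f(r) ≡ 0 mod 7^4.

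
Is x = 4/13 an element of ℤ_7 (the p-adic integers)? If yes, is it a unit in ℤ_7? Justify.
x ∈ ℤ_7^× (unit); v_7(x) = 0

ℤ_7 = {x ∈ ℚ_7 : v_7(x) ≥ 0} and ℤ_7^× = {x ∈ ℤ_7 : v_7(x) = 0}. Here v_7(4/13) = v_7(num) − v_7(den) = 0; compare against these criteria.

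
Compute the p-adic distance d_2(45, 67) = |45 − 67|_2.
d_2(45, 67) = 1/2

Step 1 — x − y = 45 − 67 = -22. Step 2 — v_2(-22) = 1 (factor: -22 = −(2^1 · 11); the sign does not affect v_p). Step 3 — |x − y|_2 = 2^{-1} = 1/2.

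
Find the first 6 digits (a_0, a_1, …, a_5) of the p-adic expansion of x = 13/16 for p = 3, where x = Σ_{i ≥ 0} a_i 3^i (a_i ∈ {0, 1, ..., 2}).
(a_0, …, a_5) = (1, 2, 1, 0, 0, 2)

v_3(13/16) = 0 (numerator and denominator both coprime to 3), so x ∈ ℤ_3^×. Compute digits iteratively via a_i = x_i mod 3, x_{i+1} = (x_i − a_i)/3, with x_0 = x:
  x_0 = 13/16;  a_0 = 1;  x_1 = (x_0 − 1)/3 = -1/16
  x_1 = -1/16;  a_1 = 2;  x_2 = (x_1 − 2)/3 = -11/16
  x_2 = -11/16;  a_2 = 1;  x_3 = (x_2 − 1)/3 = -9/16
  x_3 = -9/16;  a_3 = 0;  x_4 = (x_3 − 0)/3 = -3/16
  x_4 = -3/16;  a_4 = 0;  x_5 = (x_4 − 0)/3 = -1/16
  x_5 = -1/16;  a_5 = 2;  x_6 = (x_5 − 2)/3 = -11/16
Digits: (1, 2, 1, 0, 0, 2).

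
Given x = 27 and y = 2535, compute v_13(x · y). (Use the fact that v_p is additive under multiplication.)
v_13(68445) = 2

v_p(x) = 0 (factor: 27 = 13^0 · 27); v_p(y) = 2 (factor: 2535 = 13^2 · 15). Additivity: v_p(xy) = v_p(x) + v_p(y) = 0 + 2 = 2. (Direct check: xy = 68445 = 13^2 · (405).)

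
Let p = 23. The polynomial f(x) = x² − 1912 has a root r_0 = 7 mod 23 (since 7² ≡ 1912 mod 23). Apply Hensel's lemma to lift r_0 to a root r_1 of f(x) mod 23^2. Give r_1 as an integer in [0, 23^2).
r_1 = 329 (mod 529)

Hensel's recurrence: r_{i+1} = r_i − f(r_i)·(f′(r_i))^{-1} mod 23^{i+2}, with f′(x) = 2x. Iterate:
  r_0 = 7 (mod 23)
  r_1 = 329 (mod 529)
Final: r_1 = 329, and one checks f(r_1) ≡ 0 mod 23^2.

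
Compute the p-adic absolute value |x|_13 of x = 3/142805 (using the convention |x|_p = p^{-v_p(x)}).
|3/142805|_13 = 28561

Step 1 — compute v_13(x) by factoring powers of 13 out of the numerator and denominator: v_13(3/142805) = -4. Step 2 — apply |x|_p = p^{-v_p(x)} = 13^{4} = 28561.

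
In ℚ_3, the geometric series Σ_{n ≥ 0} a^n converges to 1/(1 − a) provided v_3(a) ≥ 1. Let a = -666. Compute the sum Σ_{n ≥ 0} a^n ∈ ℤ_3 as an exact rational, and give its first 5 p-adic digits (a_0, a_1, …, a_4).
Σ a^n = 1/(1 − a) = 1/667;  first 5 digits = (1, 0, 1, 2, 1)

v_3(a) = 2 ≥ 1, so the series converges in ℤ_3 to 1/(1 − a) = 1/(1 − (-666)) = 1/667. Expand this rational in ℤ_3: compute digits iteratively via d_i = x_i mod 3, x_{i+1} = (x_i − d_i)/3. The first 5 digits are (1, 0, 1, 2, 1).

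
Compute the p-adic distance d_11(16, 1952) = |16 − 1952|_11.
d_11(16, 1952) = 1/121

Step 1 — x − y = 16 − 1952 = -1936. Step 2 — v_11(-1936) = 2 (factor: -1936 = −(11^2 · 16); the sign does not affect v_p). Step 3 — |x − y|_11 = 11^{-2} = 1/121.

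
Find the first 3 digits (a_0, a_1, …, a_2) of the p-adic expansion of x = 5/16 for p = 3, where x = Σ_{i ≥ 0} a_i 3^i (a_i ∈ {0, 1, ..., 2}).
(a_0, …, a_2) = (2, 0, 0)

v_3(5/16) = 0 (numerator and denominator both coprime to 3), so x ∈ ℤ_3^×. Compute digits iteratively via a_i = x_i mod 3, x_{i+1} = (x_i − a_i)/3, with x_0 = x:
  x_0 = 5/16;  a_0 = 2;  x_1 = (x_0 − 2)/3 = -9/16
  x_1 = -9/16;  a_1 = 0;  x_2 = (x_1 − 0)/3 = -3/16
  x_2 = -3/16;  a_2 = 0;  x_3 = (x_2 − 0)/3 = -1/16
Digits: (2, 0, 0).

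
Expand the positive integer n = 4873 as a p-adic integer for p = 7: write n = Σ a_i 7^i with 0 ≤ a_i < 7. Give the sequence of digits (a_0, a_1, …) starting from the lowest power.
(a_0, a_1, …) = (1, 3, 1, 0, 2)

Repeated division by 7 gives the digits low-to-high: 4873 = 1 + 3·7^1 + 1·7^2 + 2·7^4. Digit sequence: (1, 3, 1, 0, 2).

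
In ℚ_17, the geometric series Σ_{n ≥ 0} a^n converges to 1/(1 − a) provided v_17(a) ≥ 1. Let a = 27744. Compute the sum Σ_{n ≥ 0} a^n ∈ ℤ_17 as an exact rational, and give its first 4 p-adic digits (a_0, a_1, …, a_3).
Σ a^n = 1/(1 − a) = -1/27743;  first 4 digits = (1, 0, 11, 5)

v_17(a) = 2 ≥ 1, so the series converges in ℤ_17 to 1/(1 − a) = 1/(1 − 27744) = -1/27743. Expand this rational in ℤ_17: compute digits iteratively via d_i = x_i mod 17, x_{i+1} = (x_i − d_i)/17. The first 4 digits are (1, 0, 11, 5).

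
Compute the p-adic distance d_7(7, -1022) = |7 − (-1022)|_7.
d_7(7, -1022) = 1/343

Step 1 — x − y = 7 − (-1022) = 1029. Step 2 — v_7(1029) = 3 (factor: 1029 = (7^3 · 3); the sign does not affect v_p). Step 3 — |x − y|_7 = 7^{-3} = 1/343.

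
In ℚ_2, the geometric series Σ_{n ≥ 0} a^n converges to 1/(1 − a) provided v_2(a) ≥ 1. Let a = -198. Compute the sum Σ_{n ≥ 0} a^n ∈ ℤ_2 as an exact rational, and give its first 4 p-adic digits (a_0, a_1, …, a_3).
Σ a^n = 1/(1 − a) = 1/199;  first 4 digits = (1, 1, 1, 0)

v_2(a) = 1 ≥ 1, so the series converges in ℤ_2 to 1/(1 − a) = 1/(1 − (-198)) = 1/199. Expand this rational in ℤ_2: compute digits iteratively via d_i = x_i mod 2, x_{i+1} = (x_i − d_i)/2. The first 4 digits are (1, 1, 1, 0).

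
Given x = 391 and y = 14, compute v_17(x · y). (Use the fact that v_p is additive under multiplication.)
v_17(5474) = 1

v_p(x) = 1 (factor: 391 = 17^1 · 23); v_p(y) = 0 (factor: 14 = 17^0 · 14). Additivity: v_p(xy) = v_p(x) + v_p(y) = 1 + 0 = 1. (Direct check: xy = 5474 = 17^1 · (322).)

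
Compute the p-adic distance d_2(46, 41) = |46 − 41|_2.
d_2(46, 41) = 1

Step 1 — x − y = 46 − 41 = 5. Step 2 — v_2(5) = 0 (factor: 5 = (2^0 · 5); the sign does not affect v_p). Step 3 — |x − y|_2 = 2^{0} = 1.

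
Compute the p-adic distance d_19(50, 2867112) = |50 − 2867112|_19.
d_19(50, 2867112) = 1/130321

Step 1 — x − y = 50 − 2867112 = -2867062. Step 2 — v_19(-2867062) = 4 (factor: -2867062 = −(19^4 · 22); the sign does not affect v_p). Step 3 — |x − y|_19 = 19^{-4} = 1/130321.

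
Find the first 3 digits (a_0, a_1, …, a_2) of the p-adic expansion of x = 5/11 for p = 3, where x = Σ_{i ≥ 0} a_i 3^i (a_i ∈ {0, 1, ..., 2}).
(a_0, …, a_2) = (1, 2, 2)

v_3(5/11) = 0 (numerator and denominator both coprime to 3), so x ∈ ℤ_3^×. Compute digits iteratively via a_i = x_i mod 3, x_{i+1} = (x_i − a_i)/3, with x_0 = x:
  x_0 = 5/11;  a_0 = 1;  x_1 = (x_0 − 1)/3 = -2/11
  x_1 = -2/11;  a_1 = 2;  x_2 = (x_1 − 2)/3 = -8/11
  x_2 = -8/11;  a_2 = 2;  x_3 = (x_2 − 2)/3 = -10/11
Digits: (1, 2, 2).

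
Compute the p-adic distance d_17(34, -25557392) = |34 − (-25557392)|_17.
d_17(34, -25557392) = 1/1419857

Step 1 — x − y = 34 − (-25557392) = 25557426. Step 2 — v_17(25557426) = 5 (factor: 25557426 = (17^5 · 18); the sign does not affect v_p). Step 3 — |x − y|_17 = 17^{-5} = 1/1419857.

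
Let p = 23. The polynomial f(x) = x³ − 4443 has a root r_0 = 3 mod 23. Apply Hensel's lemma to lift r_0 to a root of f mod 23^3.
r_2 = 2165 (mod 12167)

Hensel: r_{i+1} = r_i − f(r_i)/f′(r_i) mod 23^{i+2}, where f′(x) = 3x². Iterate:
  r_0 = 3 (mod 23)
  r_1 = 49 (mod 529)
  r_2 = 2165 (mod 12167)
Final: r = 2165 with f(r) ≡ 0 mod 23^3.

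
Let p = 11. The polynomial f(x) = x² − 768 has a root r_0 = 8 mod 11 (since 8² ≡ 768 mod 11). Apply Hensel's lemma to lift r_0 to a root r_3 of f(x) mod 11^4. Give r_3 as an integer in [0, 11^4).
r_3 = 7917 (mod 14641)

Hensel's recurrence: r_{i+1} = r_i − f(r_i)·(f′(r_i))^{-1} mod 11^{i+2}, with f′(x) = 2x. Iterate:
  r_0 = 8 (mod 11)
  r_1 = 52 (mod 121)
  r_2 = 1262 (mod 1331)
  r_3 = 7917 (mod 14641)
Final: r_3 = 7917, and one checks f(r_3) ≡ 0 mod 11^4.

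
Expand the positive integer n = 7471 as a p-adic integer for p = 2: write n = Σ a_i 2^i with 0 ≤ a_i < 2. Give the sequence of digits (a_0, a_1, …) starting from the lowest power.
(a_0, a_1, …) = (1, 1, 1, 1, 0, 1, 0, 0, 1, 0, 1, 1, 1)

Repeated division by 2 gives the digits low-to-high: 7471 = 1 + 1·2^1 + 1·2^2 + 1·2^3 + 1·2^5 + 1·2^8 + 1·2^10 + 1·2^11 + 1·2^12. Digit sequence: (1, 1, 1, 1, 0, 1, 0, 0, 1, 0, 1, 1, 1).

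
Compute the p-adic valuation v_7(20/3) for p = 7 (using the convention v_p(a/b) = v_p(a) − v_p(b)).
v_7(20/3) = 0

Factor powers of 7 from the numerator and denominator of the reduced fraction: 20 = 7^0 · 20 and 3 = 7^0 · 3. Apply v_p(a/b) = v_p(a) − v_p(b): v_7(20/3) = 0 − 0 = 0.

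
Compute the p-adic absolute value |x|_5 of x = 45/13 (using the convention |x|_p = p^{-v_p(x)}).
|45/13|_5 = 1/5

Step 1 — compute v_5(x) by factoring powers of 5 out of the numerator and denominator: v_5(45/13) = 1. Step 2 — apply |x|_p = p^{-v_p(x)} = 5^{-1} = 1/5.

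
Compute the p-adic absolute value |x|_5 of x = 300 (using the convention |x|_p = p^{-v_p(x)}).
|300|_5 = 1/25

Step 1 — compute v_5(x) by factoring powers of 5 out of the numerator and denominator: v_5(300) = 2. Step 2 — apply |x|_p = p^{-v_p(x)} = 5^{-2} = 1/25.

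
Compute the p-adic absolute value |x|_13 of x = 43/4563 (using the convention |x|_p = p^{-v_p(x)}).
|43/4563|_13 = 169

Step 1 — compute v_13(x) by factoring powers of 13 out of the numerator and denominator: v_13(43/4563) = -2. Step 2 — apply |x|_p = p^{-v_p(x)} = 13^{2} = 169.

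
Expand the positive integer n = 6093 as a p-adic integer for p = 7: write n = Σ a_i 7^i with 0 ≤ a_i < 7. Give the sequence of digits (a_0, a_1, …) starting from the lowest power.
(a_0, a_1, …) = (3, 2, 5, 3, 2)

Repeated division by 7 gives the digits low-to-high: 6093 = 3 + 2·7^1 + 5·7^2 + 3·7^3 + 2·7^4. Digit sequence: (3, 2, 5, 3, 2).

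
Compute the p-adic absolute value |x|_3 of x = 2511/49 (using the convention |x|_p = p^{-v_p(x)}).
|2511/49|_3 = 1/81

Step 1 — compute v_3(x) by factoring powers of 3 out of the numerator and denominator: v_3(2511/49) = 4. Step 2 — apply |x|_p = p^{-v_p(x)} = 3^{-4} = 1/81.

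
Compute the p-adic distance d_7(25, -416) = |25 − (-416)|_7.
d_7(25, -416) = 1/49

Step 1 — x − y = 25 − (-416) = 441. Step 2 — v_7(441) = 2 (factor: 441 = (7^2 · 9); the sign does not affect v_p). Step 3 — |x − y|_7 = 7^{-2} = 1/49.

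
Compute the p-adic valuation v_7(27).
v_7(27) = 0

v_7(n) is the largest exponent k such that 7^k divides n. Factor out: 27 = 7^0 · 27. (Sign doesn't affect v_p.) So v_7(27) = 0.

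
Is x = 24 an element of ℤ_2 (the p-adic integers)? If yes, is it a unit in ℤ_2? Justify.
x ∈ ℤ_2 but not a unit; v_2(x) = 3 > 0

ℤ_2 = {x ∈ ℚ_2 : v_2(x) ≥ 0} and ℤ_2^× = {x ∈ ℤ_2 : v_2(x) = 0}. Here v_2(24) = v_2(num) − v_2(den) = 3; compare against these criteria.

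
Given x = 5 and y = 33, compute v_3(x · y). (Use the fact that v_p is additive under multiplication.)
v_3(165) = 1

v_p(x) = 0 (factor: 5 = 3^0 · 5); v_p(y) = 1 (factor: 33 = 3^1 · 11). Additivity: v_p(xy) = v_p(x) + v_p(y) = 0 + 1 = 1. (Direct check: xy = 165 = 3^1 · (55).)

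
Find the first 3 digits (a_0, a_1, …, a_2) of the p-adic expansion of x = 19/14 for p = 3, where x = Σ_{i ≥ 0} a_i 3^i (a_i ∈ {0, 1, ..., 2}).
(a_0, …, a_2) = (2, 0, 1)

v_3(19/14) = 0 (numerator and denominator both coprime to 3), so x ∈ ℤ_3^×. Compute digits iteratively via a_i = x_i mod 3, x_{i+1} = (x_i − a_i)/3, with x_0 = x:
  x_0 = 19/14;  a_0 = 2;  x_1 = (x_0 − 2)/3 = -3/14
  x_1 = -3/14;  a_1 = 0;  x_2 = (x_1 − 0)/3 = -1/14
  x_2 = -1/14;  a_2 = 1;  x_3 = (x_2 − 1)/3 = -5/14
Digits: (2, 0, 1).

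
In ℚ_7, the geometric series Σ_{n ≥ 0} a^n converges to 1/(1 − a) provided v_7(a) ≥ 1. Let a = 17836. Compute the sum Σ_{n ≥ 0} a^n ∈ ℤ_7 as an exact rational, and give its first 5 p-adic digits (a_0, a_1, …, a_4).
Σ a^n = 1/(1 − a) = -1/17835;  first 5 digits = (1, 0, 0, 3, 0)

v_7(a) = 3 ≥ 1, so the series converges in ℤ_7 to 1/(1 − a) = 1/(1 − 17836) = -1/17835. Expand this rational in ℤ_7: compute digits iteratively via d_i = x_i mod 7, x_{i+1} = (x_i − d_i)/7. The first 5 digits are (1, 0, 0, 3, 0).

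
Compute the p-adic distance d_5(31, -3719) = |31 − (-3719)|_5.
d_5(31, -3719) = 1/625

Step 1 — x − y = 31 − (-3719) = 3750. Step 2 — v_5(3750) = 4 (factor: 3750 = (5^4 · 6); the sign does not affect v_p). Step 3 — |x − y|_5 = 5^{-4} = 1/625.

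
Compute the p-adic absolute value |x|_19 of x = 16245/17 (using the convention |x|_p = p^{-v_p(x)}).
|16245/17|_19 = 1/361

Step 1 — compute v_19(x) by factoring powers of 19 out of the numerator and denominator: v_19(16245/17) = 2. Step 2 — apply |x|_p = p^{-v_p(x)} = 19^{-2} = 1/361.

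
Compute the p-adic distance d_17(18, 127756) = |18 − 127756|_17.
d_17(18, 127756) = 1/4913

Step 1 — x − y = 18 − 127756 = -127738. Step 2 — v_17(-127738) = 3 (factor: -127738 = −(17^3 · 26); the sign does not affect v_p). Step 3 — |x − y|_17 = 17^{-3} = 1/4913.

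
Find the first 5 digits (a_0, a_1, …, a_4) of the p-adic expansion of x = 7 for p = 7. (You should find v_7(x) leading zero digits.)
(a_0, …, a_4) = (0, 1, 0, 0, 0)

v_7(7) = 1, so a_0 = ... = a_0 = 0. Factor out: x = 7^1 · u with u = 1 a unit in ℤ_7. Expand u iteratively via a_{v+i} = u_i mod 7, u_{i+1} = (u_i − a_{v+i})/7:
  u_0 = 1;  a_1 = 1;  u_1 = (u_0 − 1)/7 = 0
  u_1 = 0;  a_2 = 0;  u_2 = (u_1 − 0)/7 = 0
  u_2 = 0;  a_3 = 0;  u_3 = (u_2 − 0)/7 = 0
  u_3 = 0;  a_4 = 0;  u_4 = (u_3 − 0)/7 = 0
Digits: (0, 1, 0, 0, 0).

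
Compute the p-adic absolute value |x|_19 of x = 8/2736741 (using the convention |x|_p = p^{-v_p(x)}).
|8/2736741|_19 = 130321

Step 1 — compute v_19(x) by factoring powers of 19 out of the numerator and denominator: v_19(8/2736741) = -4. Step 2 — apply |x|_p = p^{-v_p(x)} = 19^{4} = 130321.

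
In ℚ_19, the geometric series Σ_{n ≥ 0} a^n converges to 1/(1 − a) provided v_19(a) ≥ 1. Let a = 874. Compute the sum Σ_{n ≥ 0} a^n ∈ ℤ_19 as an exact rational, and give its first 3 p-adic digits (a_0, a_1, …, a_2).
Σ a^n = 1/(1 − a) = -1/873;  first 3 digits = (1, 8, 9)

v_19(a) = 1 ≥ 1, so the series converges in ℤ_19 to 1/(1 − a) = 1/(1 − 874) = -1/873. Expand this rational in ℤ_19: compute digits iteratively via d_i = x_i mod 19, x_{i+1} = (x_i − d_i)/19. The first 3 digits are (1, 8, 9).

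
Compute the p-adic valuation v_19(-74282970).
v_19(-74282970) = 5

v_19(n) is the largest exponent k such that 19^k divides n. Factor out: -74282970 = -19^5 · 30. (Sign doesn't affect v_p.) So v_19(-74282970) = 5.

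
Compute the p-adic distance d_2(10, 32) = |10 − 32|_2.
d_2(10, 32) = 1/2

Step 1 — x − y = 10 − 32 = -22. Step 2 — v_2(-22) = 1 (factor: -22 = −(2^1 · 11); the sign does not affect v_p). Step 3 — |x − y|_2 = 2^{-1} = 1/2.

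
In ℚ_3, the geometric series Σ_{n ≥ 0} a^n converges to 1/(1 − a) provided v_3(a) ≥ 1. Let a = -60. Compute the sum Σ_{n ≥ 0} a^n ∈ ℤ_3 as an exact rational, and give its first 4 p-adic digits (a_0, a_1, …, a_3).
Σ a^n = 1/(1 − a) = 1/61;  first 4 digits = (1, 1, 0, 0)

v_3(a) = 1 ≥ 1, so the series converges in ℤ_3 to 1/(1 − a) = 1/(1 − (-60)) = 1/61. Expand this rational in ℤ_3: compute digits iteratively via d_i = x_i mod 3, x_{i+1} = (x_i − d_i)/3. The first 4 digits are (1, 1, 0, 0).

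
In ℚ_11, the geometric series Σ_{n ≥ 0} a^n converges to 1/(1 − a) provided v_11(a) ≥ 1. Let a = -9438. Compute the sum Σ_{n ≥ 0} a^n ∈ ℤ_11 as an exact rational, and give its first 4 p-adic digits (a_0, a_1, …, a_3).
Σ a^n = 1/(1 − a) = 1/9439;  first 4 digits = (1, 0, 10, 3)

v_11(a) = 2 ≥ 1, so the series converges in ℤ_11 to 1/(1 − a) = 1/(1 − (-9438)) = 1/9439. Expand this rational in ℤ_11: compute digits iteratively via d_i = x_i mod 11, x_{i+1} = (x_i − d_i)/11. The first 4 digits are (1, 0, 10, 3).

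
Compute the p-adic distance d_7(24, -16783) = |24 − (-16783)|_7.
d_7(24, -16783) = 1/16807

Step 1 — x − y = 24 − (-16783) = 16807. Step 2 — v_7(16807) = 5 (factor: 16807 = (7^5 · 1); the sign does not affect v_p). Step 3 — |x − y|_7 = 7^{-5} = 1/16807.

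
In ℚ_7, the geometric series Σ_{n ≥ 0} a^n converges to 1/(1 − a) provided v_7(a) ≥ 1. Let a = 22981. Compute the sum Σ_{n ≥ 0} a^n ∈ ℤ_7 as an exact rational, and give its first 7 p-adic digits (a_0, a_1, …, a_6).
Σ a^n = 1/(1 − a) = -1/22980;  first 7 digits = (1, 0, 0, 4, 2, 1, 2)

v_7(a) = 3 ≥ 1, so the series converges in ℤ_7 to 1/(1 − a) = 1/(1 − 22981) = -1/22980. Expand this rational in ℤ_7: compute digits iteratively via d_i = x_i mod 7, x_{i+1} = (x_i − d_i)/7. The first 7 digits are (1, 0, 0, 4, 2, 1, 2).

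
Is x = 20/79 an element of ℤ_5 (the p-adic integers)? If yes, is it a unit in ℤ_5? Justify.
x ∈ ℤ_5 but not a unit; v_5(x) = 1 > 0

ℤ_5 = {x ∈ ℚ_5 : v_5(x) ≥ 0} and ℤ_5^× = {x ∈ ℤ_5 : v_5(x) = 0}. Here v_5(20/79) = v_5(num) − v_5(den) = 1; compare against these criteria.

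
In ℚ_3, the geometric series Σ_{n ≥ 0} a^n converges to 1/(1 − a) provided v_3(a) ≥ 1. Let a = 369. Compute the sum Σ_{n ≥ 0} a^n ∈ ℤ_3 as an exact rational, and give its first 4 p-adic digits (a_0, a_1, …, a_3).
Σ a^n = 1/(1 − a) = -1/368;  first 4 digits = (1, 0, 2, 1)

v_3(a) = 2 ≥ 1, so the series converges in ℤ_3 to 1/(1 − a) = 1/(1 − 369) = -1/368. Expand this rational in ℤ_3: compute digits iteratively via d_i = x_i mod 3, x_{i+1} = (x_i − d_i)/3. The first 4 digits are (1, 0, 2, 1).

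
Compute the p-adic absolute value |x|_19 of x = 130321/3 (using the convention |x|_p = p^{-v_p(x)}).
|130321/3|_19 = 1/130321

Step 1 — compute v_19(x) by factoring powers of 19 out of the numerator and denominator: v_19(130321/3) = 4. Step 2 — apply |x|_p = p^{-v_p(x)} = 19^{-4} = 1/130321.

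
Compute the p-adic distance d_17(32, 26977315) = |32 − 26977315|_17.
d_17(32, 26977315) = 1/1419857

Step 1 — x − y = 32 − 26977315 = -26977283. Step 2 — v_17(-26977283) = 5 (factor: -26977283 = −(17^5 · 19); the sign does not affect v_p). Step 3 — |x − y|_17 = 17^{-5} = 1/1419857.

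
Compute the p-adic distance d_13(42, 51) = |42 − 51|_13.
d_13(42, 51) = 1

Step 1 — x − y = 42 − 51 = -9. Step 2 — v_13(-9) = 0 (factor: -9 = −(13^0 · 9); the sign does not affect v_p). Step 3 — |x − y|_13 = 13^{0} = 1.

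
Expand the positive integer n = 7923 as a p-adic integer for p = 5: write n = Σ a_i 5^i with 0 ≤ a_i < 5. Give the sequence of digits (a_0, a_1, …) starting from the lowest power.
(a_0, a_1, …) = (3, 4, 1, 3, 2, 2)

Repeated division by 5 gives the digits low-to-high: 7923 = 3 + 4·5^1 + 1·5^2 + 3·5^3 + 2·5^4 + 2·5^5. Digit sequence: (3, 4, 1, 3, 2, 2).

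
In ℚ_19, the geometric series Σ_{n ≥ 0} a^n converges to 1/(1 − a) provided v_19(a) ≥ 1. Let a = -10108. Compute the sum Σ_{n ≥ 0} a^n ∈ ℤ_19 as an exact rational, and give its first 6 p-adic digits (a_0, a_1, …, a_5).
Σ a^n = 1/(1 − a) = 1/10109;  first 6 digits = (1, 0, 10, 17, 4, 3)

v_19(a) = 2 ≥ 1, so the series converges in ℤ_19 to 1/(1 − a) = 1/(1 − (-10108)) = 1/10109. Expand this rational in ℤ_19: compute digits iteratively via d_i = x_i mod 19, x_{i+1} = (x_i − d_i)/19. The first 6 digits are (1, 0, 10, 17, 4, 3).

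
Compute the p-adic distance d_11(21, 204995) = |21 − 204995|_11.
d_11(21, 204995) = 1/14641

Step 1 — x − y = 21 − 204995 = -204974. Step 2 — v_11(-204974) = 4 (factor: -204974 = −(11^4 · 14); the sign does not affect v_p). Step 3 — |x − y|_11 = 11^{-4} = 1/14641.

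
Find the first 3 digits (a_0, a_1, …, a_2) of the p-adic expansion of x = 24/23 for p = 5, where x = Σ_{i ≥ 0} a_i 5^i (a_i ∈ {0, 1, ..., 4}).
(a_0, …, a_2) = (3, 2, 3)

v_5(24/23) = 0 (numerator and denominator both coprime to 5), so x ∈ ℤ_5^×. Compute digits iteratively via a_i = x_i mod 5, x_{i+1} = (x_i − a_i)/5, with x_0 = x:
  x_0 = 24/23;  a_0 = 3;  x_1 = (x_0 − 3)/5 = -9/23
  x_1 = -9/23;  a_1 = 2;  x_2 = (x_1 − 2)/5 = -11/23
  x_2 = -11/23;  a_2 = 3;  x_3 = (x_2 − 3)/5 = -16/23
Digits: (3, 2, 3).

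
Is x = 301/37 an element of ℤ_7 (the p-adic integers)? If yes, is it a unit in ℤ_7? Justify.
x ∈ ℤ_7 but not a unit; v_7(x) = 1 > 0

ℤ_7 = {x ∈ ℚ_7 : v_7(x) ≥ 0} and ℤ_7^× = {x ∈ ℤ_7 : v_7(x) = 0}. Here v_7(301/37) = v_7(num) − v_7(den) = 1; compare against these criteria.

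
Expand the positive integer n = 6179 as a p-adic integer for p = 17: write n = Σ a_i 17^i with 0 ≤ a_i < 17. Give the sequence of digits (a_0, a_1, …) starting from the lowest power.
(a_0, a_1, …) = (8, 6, 4, 1)

Repeated division by 17 gives the digits low-to-high: 6179 = 8 + 6·17^1 + 4·17^2 + 1·17^3. Digit sequence: (8, 6, 4, 1).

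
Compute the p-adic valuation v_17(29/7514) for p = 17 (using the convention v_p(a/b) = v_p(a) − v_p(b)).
v_17(29/7514) = -2

Factor powers of 17 from the numerator and denominator of the reduced fraction: 29 = 17^0 · 29 and 7514 = 17^2 · 26. Apply v_p(a/b) = v_p(a) − v_p(b): v_17(29/7514) = 0 − 2 = -2.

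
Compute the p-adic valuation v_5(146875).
v_5(146875) = 5

v_5(n) is the largest exponent k such that 5^k divides n. Factor out: 146875 = 5^5 · 47. (Sign doesn't affect v_p.) So v_5(146875) = 5.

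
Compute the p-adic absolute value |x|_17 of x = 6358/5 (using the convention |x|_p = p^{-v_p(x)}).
|6358/5|_17 = 1/289

Step 1 — compute v_17(x) by factoring powers of 17 out of the numerator and denominator: v_17(6358/5) = 2. Step 2 — apply |x|_p = p^{-v_p(x)} = 17^{-2} = 1/289.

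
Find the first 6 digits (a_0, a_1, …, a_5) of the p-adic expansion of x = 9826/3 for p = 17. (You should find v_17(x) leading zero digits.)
(a_0, …, a_5) = (0, 0, 0, 12, 5, 11)

v_17(9826/3) = 3, so a_0 = ... = a_2 = 0. Factor out: x = 17^3 · u with u = 2/3 a unit in ℤ_17. Expand u iteratively via a_{v+i} = u_i mod 17, u_{i+1} = (u_i − a_{v+i})/17:
  u_0 = 2/3;  a_3 = 12;  u_1 = (u_0 − 12)/17 = -2/3
  u_1 = -2/3;  a_4 = 5;  u_2 = (u_1 − 5)/17 = -1/3
  u_2 = -1/3;  a_5 = 11;  u_3 = (u_2 − 11)/17 = -2/3
Digits: (0, 0, 0, 12, 5, 11).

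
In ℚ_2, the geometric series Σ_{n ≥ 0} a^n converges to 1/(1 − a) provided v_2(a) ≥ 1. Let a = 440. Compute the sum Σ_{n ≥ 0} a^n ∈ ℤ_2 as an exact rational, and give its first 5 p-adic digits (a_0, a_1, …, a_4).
Σ a^n = 1/(1 − a) = -1/439;  first 5 digits = (1, 0, 0, 1, 1)

v_2(a) = 3 ≥ 1, so the series converges in ℤ_2 to 1/(1 − a) = 1/(1 − 440) = -1/439. Expand this rational in ℤ_2: compute digits iteratively via d_i = x_i mod 2, x_{i+1} = (x_i − d_i)/2. The first 5 digits are (1, 0, 0, 1, 1).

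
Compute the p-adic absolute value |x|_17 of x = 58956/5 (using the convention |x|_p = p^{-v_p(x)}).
|58956/5|_17 = 1/4913

Step 1 — compute v_17(x) by factoring powers of 17 out of the numerator and denominator: v_17(58956/5) = 3. Step 2 — apply |x|_p = p^{-v_p(x)} = 17^{-3} = 1/4913.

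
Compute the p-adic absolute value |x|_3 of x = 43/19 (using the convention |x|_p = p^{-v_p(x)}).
|43/19|_3 = 1

Step 1 — compute v_3(x) by factoring powers of 3 out of the numerator and denominator: v_3(43/19) = 0. Step 2 — apply |x|_p = p^{-v_p(x)} = 3^{0} = 1.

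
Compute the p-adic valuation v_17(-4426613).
v_17(-4426613) = 4

v_17(n) is the largest exponent k such that 17^k divides n. Factor out: -4426613 = -17^4 · 53. (Sign doesn't affect v_p.) So v_17(-4426613) = 4.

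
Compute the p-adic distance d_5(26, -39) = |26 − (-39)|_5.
d_5(26, -39) = 1/5

Step 1 — x − y = 26 − (-39) = 65. Step 2 — v_5(65) = 1 (factor: 65 = (5^1 · 13); the sign does not affect v_p). Step 3 — |x − y|_5 = 5^{-1} = 1/5.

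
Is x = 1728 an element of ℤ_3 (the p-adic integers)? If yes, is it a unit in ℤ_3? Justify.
x ∈ ℤ_3 but not a unit; v_3(x) = 3 > 0

ℤ_3 = {x ∈ ℚ_3 : v_3(x) ≥ 0} and ℤ_3^× = {x ∈ ℤ_3 : v_3(x) = 0}. Here v_3(1728) = v_3(num) − v_3(den) = 3; compare against these criteria.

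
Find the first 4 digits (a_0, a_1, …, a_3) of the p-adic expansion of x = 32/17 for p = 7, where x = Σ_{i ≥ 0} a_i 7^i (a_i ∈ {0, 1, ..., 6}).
(a_0, …, a_3) = (6, 6, 4, 3)

v_7(32/17) = 0 (numerator and denominator both coprime to 7), so x ∈ ℤ_7^×. Compute digits iteratively via a_i = x_i mod 7, x_{i+1} = (x_i − a_i)/7, with x_0 = x:
  x_0 = 32/17;  a_0 = 6;  x_1 = (x_0 − 6)/7 = -10/17
  x_1 = -10/17;  a_1 = 6;  x_2 = (x_1 − 6)/7 = -16/17
  x_2 = -16/17;  a_2 = 4;  x_3 = (x_2 − 4)/7 = -12/17
  x_3 = -12/17;  a_3 = 3;  x_4 = (x_3 − 3)/7 = -9/17
Digits: (6, 6, 4, 3).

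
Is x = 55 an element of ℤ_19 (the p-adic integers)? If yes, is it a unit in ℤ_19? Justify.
x ∈ ℤ_19^× (unit); v_19(x) = 0

ℤ_19 = {x ∈ ℚ_19 : v_19(x) ≥ 0} and ℤ_19^× = {x ∈ ℤ_19 : v_19(x) = 0}. Here v_19(55) = v_19(num) − v_19(den) = 0; compare against these criteria.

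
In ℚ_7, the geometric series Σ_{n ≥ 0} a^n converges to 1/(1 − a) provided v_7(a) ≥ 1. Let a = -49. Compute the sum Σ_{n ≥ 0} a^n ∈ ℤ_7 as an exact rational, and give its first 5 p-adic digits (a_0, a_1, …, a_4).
Σ a^n = 1/(1 − a) = 1/50;  first 5 digits = (1, 0, 6, 6, 0)

v_7(a) = 2 ≥ 1, so the series converges in ℤ_7 to 1/(1 − a) = 1/(1 − (-49)) = 1/50. Expand this rational in ℤ_7: compute digits iteratively via d_i = x_i mod 7, x_{i+1} = (x_i − d_i)/7. The first 5 digits are (1, 0, 6, 6, 0).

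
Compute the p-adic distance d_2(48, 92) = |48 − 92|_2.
d_2(48, 92) = 1/4

Step 1 — x − y = 48 − 92 = -44. Step 2 — v_2(-44) = 2 (factor: -44 = −(2^2 · 11); the sign does not affect v_p). Step 3 — |x − y|_2 = 2^{-2} = 1/4.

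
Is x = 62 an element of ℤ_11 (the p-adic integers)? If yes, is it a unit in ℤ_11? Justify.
x ∈ ℤ_11^× (unit); v_11(x) = 0

ℤ_11 = {x ∈ ℚ_11 : v_11(x) ≥ 0} and ℤ_11^× = {x ∈ ℤ_11 : v_11(x) = 0}. Here v_11(62) = v_11(num) − v_11(den) = 0; compare against these criteria.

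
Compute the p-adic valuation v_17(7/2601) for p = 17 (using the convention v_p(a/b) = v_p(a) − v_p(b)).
v_17(7/2601) = -2

Factor powers of 17 from the numerator and denominator of the reduced fraction: 7 = 17^0 · 7 and 2601 = 17^2 · 9. Apply v_p(a/b) = v_p(a) − v_p(b): v_17(7/2601) = 0 − 2 = -2.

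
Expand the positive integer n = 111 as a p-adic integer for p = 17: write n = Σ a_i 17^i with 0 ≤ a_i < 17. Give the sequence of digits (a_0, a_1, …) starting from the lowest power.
(a_0, a_1, …) = (9, 6)

Repeated division by 17 gives the digits low-to-high: 111 = 9 + 6·17^1. Digit sequence: (9, 6).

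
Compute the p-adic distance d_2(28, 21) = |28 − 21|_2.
d_2(28, 21) = 1

Step 1 — x − y = 28 − 21 = 7. Step 2 — v_2(7) = 0 (factor: 7 = (2^0 · 7); the sign does not affect v_p). Step 3 — |x − y|_2 = 2^{0} = 1.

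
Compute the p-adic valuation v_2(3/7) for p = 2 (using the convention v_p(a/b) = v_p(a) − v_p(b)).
v_2(3/7) = 0

Factor powers of 2 from the numerator and denominator of the reduced fraction: 3 = 2^0 · 3 and 7 = 2^0 · 7. Apply v_p(a/b) = v_p(a) − v_p(b): v_2(3/7) = 0 − 0 = 0.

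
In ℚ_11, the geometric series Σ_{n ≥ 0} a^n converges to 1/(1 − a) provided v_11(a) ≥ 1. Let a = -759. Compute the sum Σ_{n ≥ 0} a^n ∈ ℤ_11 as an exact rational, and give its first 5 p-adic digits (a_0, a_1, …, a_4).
Σ a^n = 1/(1 − a) = 1/760;  first 5 digits = (1, 8, 2, 9, 10)

v_11(a) = 1 ≥ 1, so the series converges in ℤ_11 to 1/(1 − a) = 1/(1 − (-759)) = 1/760. Expand this rational in ℤ_11: compute digits iteratively via d_i = x_i mod 11, x_{i+1} = (x_i − d_i)/11. The first 5 digits are (1, 8, 2, 9, 10).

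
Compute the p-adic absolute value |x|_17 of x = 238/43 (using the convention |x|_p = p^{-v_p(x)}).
|238/43|_17 = 1/17

Step 1 — compute v_17(x) by factoring powers of 17 out of the numerator and denominator: v_17(238/43) = 1. Step 2 — apply |x|_p = p^{-v_p(x)} = 17^{-1} = 1/17.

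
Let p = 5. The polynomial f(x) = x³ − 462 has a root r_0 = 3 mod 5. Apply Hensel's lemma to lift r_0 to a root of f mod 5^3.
r_2 = 108 (mod 125)

Hensel: r_{i+1} = r_i − f(r_i)/f′(r_i) mod 5^{i+2}, where f′(x) = 3x². Iterate:
  r_0 = 3 (mod 5)
  r_1 = 8 (mod 25)
  r_2 = 108 (mod 125)
Final: r = 108 with f(r) ≡ 0 mod 5^3.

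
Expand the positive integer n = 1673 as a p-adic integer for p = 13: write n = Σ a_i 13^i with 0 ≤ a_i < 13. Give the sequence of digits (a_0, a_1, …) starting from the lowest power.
(a_0, a_1, …) = (9, 11, 9)

Repeated division by 13 gives the digits low-to-high: 1673 = 9 + 11·13^1 + 9·13^2. Digit sequence: (9, 11, 9).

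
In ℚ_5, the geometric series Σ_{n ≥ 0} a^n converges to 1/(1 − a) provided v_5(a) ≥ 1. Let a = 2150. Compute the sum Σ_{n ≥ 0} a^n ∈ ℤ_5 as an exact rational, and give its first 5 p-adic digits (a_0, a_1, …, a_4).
Σ a^n = 1/(1 − a) = -1/2149;  first 5 digits = (1, 0, 1, 2, 4)

v_5(a) = 2 ≥ 1, so the series converges in ℤ_5 to 1/(1 − a) = 1/(1 − 2150) = -1/2149. Expand this rational in ℤ_5: compute digits iteratively via d_i = x_i mod 5, x_{i+1} = (x_i − d_i)/5. The first 5 digits are (1, 0, 1, 2, 4).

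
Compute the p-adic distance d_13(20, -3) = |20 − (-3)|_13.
d_13(20, -3) = 1

Step 1 — x − y = 20 − (-3) = 23. Step 2 — v_13(23) = 0 (factor: 23 = (13^0 · 23); the sign does not affect v_p). Step 3 — |x − y|_13 = 13^{0} = 1.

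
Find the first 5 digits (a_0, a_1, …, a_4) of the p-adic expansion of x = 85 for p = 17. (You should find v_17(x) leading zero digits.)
(a_0, …, a_4) = (0, 5, 0, 0, 0)

v_17(85) = 1, so a_0 = ... = a_0 = 0. Factor out: x = 17^1 · u with u = 5 a unit in ℤ_17. Expand u iteratively via a_{v+i} = u_i mod 17, u_{i+1} = (u_i − a_{v+i})/17:
  u_0 = 5;  a_1 = 5;  u_1 = (u_0 − 5)/17 = 0
  u_1 = 0;  a_2 = 0;  u_2 = (u_1 − 0)/17 = 0
  u_2 = 0;  a_3 = 0;  u_3 = (u_2 − 0)/17 = 0
  u_3 = 0;  a_4 = 0;  u_4 = (u_3 − 0)/17 = 0
Digits: (0, 5, 0, 0, 0).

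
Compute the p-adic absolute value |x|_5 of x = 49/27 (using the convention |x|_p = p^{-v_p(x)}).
|49/27|_5 = 1

Step 1 — compute v_5(x) by factoring powers of 5 out of the numerator and denominator: v_5(49/27) = 0. Step 2 — apply |x|_p = p^{-v_p(x)} = 5^{0} = 1.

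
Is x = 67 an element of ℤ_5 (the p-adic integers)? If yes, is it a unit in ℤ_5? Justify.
x ∈ ℤ_5^× (unit); v_5(x) = 0

ℤ_5 = {x ∈ ℚ_5 : v_5(x) ≥ 0} and ℤ_5^× = {x ∈ ℤ_5 : v_5(x) = 0}. Here v_5(67) = v_5(num) − v_5(den) = 0; compare against these criteria.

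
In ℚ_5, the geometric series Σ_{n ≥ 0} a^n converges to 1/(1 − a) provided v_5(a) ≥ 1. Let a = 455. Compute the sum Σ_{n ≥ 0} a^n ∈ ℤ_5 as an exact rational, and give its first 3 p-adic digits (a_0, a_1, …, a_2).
Σ a^n = 1/(1 − a) = -1/454;  first 3 digits = (1, 1, 4)

v_5(a) = 1 ≥ 1, so the series converges in ℤ_5 to 1/(1 − a) = 1/(1 − 455) = -1/454. Expand this rational in ℤ_5: compute digits iteratively via d_i = x_i mod 5, x_{i+1} = (x_i − d_i)/5. The first 3 digits are (1, 1, 4).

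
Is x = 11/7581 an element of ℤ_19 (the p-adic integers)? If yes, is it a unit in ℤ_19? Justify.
x ∉ ℤ_19 (v_19(x) = -2 < 0)

ℤ_19 = {x ∈ ℚ_19 : v_19(x) ≥ 0} and ℤ_19^× = {x ∈ ℤ_19 : v_19(x) = 0}. Here v_19(11/7581) = v_19(num) − v_19(den) = -2; compare against these criteria.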